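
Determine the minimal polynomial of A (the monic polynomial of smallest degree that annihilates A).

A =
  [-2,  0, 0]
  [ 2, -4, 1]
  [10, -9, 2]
x^3 + 4*x^2 + 5*x + 2

The characteristic polynomial is χ_A(x) = (x + 1)^2*(x + 2), so the eigenvalues are known. The minimal polynomial is
  m_A(x) = Π_λ (x − λ)^{k_λ}
where k_λ is the size of the *largest* Jordan block for λ (equivalently, the smallest k with (A − λI)^k v = 0 for every generalised eigenvector v of λ).

  λ = -2: largest Jordan block has size 1, contributing (x + 2)
  λ = -1: largest Jordan block has size 2, contributing (x + 1)^2

So m_A(x) = (x + 1)^2*(x + 2) = x^3 + 4*x^2 + 5*x + 2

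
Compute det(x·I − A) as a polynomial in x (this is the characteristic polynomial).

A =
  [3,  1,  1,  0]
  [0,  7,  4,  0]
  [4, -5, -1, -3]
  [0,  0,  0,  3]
x^4 - 12*x^3 + 54*x^2 - 108*x + 81

Expanding det(x·I − A) (e.g. by cofactor expansion or by noting that A is similar to its Jordan form J, which has the same characteristic polynomial as A) gives
  χ_A(x) = x^4 - 12*x^3 + 54*x^2 - 108*x + 81
which factors as (x - 3)^4. The eigenvalues (with algebraic multiplicities) are λ = 3 with multiplicity 4.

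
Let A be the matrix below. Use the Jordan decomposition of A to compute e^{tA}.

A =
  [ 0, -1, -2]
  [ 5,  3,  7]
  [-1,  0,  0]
e^{tA} =
  [-t^2*exp(t) - t*exp(t) + exp(t), -t^2*exp(t)/2 - t*exp(t), -3*t^2*exp(t)/2 - 2*t*exp(t)]
  [-t^2*exp(t) + 5*t*exp(t), -t^2*exp(t)/2 + 2*t*exp(t) + exp(t), -3*t^2*exp(t)/2 + 7*t*exp(t)]
  [t^2*exp(t) - t*exp(t), t^2*exp(t)/2, 3*t^2*exp(t)/2 - t*exp(t) + exp(t)]

Strategy: write A = P · J · P⁻¹ where J is a Jordan canonical form, so e^{tA} = P · e^{tJ} · P⁻¹, and e^{tJ} can be computed block-by-block.

A has Jordan form
J =
  [1, 1, 0]
  [0, 1, 1]
  [0, 0, 1]
(up to reordering of blocks).

Per-block formulas:
  For a 3×3 Jordan block J_3(1): exp(t · J_3(1)) = e^(1t)·(I + t·N + (t^2/2)·N^2), where N is the 3×3 nilpotent shift.

After assembling e^{tJ} and conjugating by P, we get:

e^{tA} =
  [-t^2*exp(t) - t*exp(t) + exp(t), -t^2*exp(t)/2 - t*exp(t), -3*t^2*exp(t)/2 - 2*t*exp(t)]
  [-t^2*exp(t) + 5*t*exp(t), -t^2*exp(t)/2 + 2*t*exp(t) + exp(t), -3*t^2*exp(t)/2 + 7*t*exp(t)]
  [t^2*exp(t) - t*exp(t), t^2*exp(t)/2, 3*t^2*exp(t)/2 - t*exp(t) + exp(t)]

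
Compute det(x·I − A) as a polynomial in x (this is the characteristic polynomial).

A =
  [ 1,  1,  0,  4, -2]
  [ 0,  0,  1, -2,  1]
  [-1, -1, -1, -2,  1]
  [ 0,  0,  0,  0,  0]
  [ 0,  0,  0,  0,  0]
x^5

Expanding det(x·I − A) (e.g. by cofactor expansion or by noting that A is similar to its Jordan form J, which has the same characteristic polynomial as A) gives
  χ_A(x) = x^5
which factors as x^5. The eigenvalues (with algebraic multiplicities) are λ = 0 with multiplicity 5.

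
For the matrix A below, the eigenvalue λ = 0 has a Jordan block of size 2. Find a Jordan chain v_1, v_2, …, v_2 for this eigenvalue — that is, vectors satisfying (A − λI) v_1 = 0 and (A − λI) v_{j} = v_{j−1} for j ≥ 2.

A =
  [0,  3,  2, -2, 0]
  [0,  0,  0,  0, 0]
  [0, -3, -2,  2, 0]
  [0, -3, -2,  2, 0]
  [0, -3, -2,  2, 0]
A Jordan chain for λ = 0 of length 2:
v_1 = (3, 0, -3, -3, -3)ᵀ
v_2 = (0, 1, 0, 0, 0)ᵀ

Let N = A − (0)·I. We want v_2 with N^2 v_2 = 0 but N^1 v_2 ≠ 0; then v_{j-1} := N · v_j for j = 2, …, 2.

Pick v_2 = (0, 1, 0, 0, 0)ᵀ.
Then v_1 = N · v_2 = (3, 0, -3, -3, -3)ᵀ.

Sanity check: (A − (0)·I) v_1 = (0, 0, 0, 0, 0)ᵀ = 0. ✓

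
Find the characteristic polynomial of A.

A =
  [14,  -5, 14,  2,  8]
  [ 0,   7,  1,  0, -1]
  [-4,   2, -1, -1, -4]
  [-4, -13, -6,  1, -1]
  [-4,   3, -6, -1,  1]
x^5 - 22*x^4 + 184*x^3 - 720*x^2 + 1296*x - 864

Expanding det(x·I − A) (e.g. by cofactor expansion or by noting that A is similar to its Jordan form J, which has the same characteristic polynomial as A) gives
  χ_A(x) = x^5 - 22*x^4 + 184*x^3 - 720*x^2 + 1296*x - 864
which factors as (x - 6)^3*(x - 2)^2. The eigenvalues (with algebraic multiplicities) are λ = 2 with multiplicity 2, λ = 6 with multiplicity 3.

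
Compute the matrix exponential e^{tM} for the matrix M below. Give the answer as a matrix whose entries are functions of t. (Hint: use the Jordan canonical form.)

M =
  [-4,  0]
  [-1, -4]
e^{tM} =
  [exp(-4*t), 0]
  [-t*exp(-4*t), exp(-4*t)]

Strategy: write M = P · J · P⁻¹ where J is a Jordan canonical form, so e^{tM} = P · e^{tJ} · P⁻¹, and e^{tJ} can be computed block-by-block.

M has Jordan form
J =
  [-4,  1]
  [ 0, -4]
(up to reordering of blocks).

Per-block formulas:
  For a 2×2 Jordan block J_2(-4): exp(t · J_2(-4)) = e^(-4t)·(I + t·N), where N is the 2×2 nilpotent shift.

After assembling e^{tJ} and conjugating by P, we get:

e^{tM} =
  [exp(-4*t), 0]
  [-t*exp(-4*t), exp(-4*t)]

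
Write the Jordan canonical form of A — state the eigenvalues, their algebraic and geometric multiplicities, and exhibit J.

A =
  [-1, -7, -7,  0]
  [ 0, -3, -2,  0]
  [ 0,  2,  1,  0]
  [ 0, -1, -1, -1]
J_2(-1) ⊕ J_1(-1) ⊕ J_1(-1)

The characteristic polynomial is
  det(x·I − A) = x^4 + 4*x^3 + 6*x^2 + 4*x + 1 = (x + 1)^4

Eigenvalues and multiplicities (the geometric multiplicity of λ is n − rank(A − λI), which equals the number of Jordan blocks for λ):
  λ = -1: algebraic multiplicity = 4, geometric multiplicity = 3

Determining the block sizes for each eigenvalue:
  λ = -1: 3 blocks summing to 4 forces exactly one block of size 2 and the rest size 1 → block sizes [2, 1, 1]

Assembling the blocks gives a Jordan form
J =
  [-1,  1,  0,  0]
  [ 0, -1,  0,  0]
  [ 0,  0, -1,  0]
  [ 0,  0,  0, -1]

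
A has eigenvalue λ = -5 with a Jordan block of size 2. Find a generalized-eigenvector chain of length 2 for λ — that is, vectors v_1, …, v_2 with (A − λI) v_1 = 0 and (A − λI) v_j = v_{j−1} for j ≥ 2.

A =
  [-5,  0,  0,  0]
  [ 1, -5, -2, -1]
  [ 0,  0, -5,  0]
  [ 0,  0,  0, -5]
A Jordan chain for λ = -5 of length 2:
v_1 = (0, 1, 0, 0)ᵀ
v_2 = (1, 0, 0, 0)ᵀ

Let N = A − (-5)·I. We want v_2 with N^2 v_2 = 0 but N^1 v_2 ≠ 0; then v_{j-1} := N · v_j for j = 2, …, 2.

Pick v_2 = (1, 0, 0, 0)ᵀ.
Then v_1 = N · v_2 = (0, 1, 0, 0)ᵀ.

Sanity check: (A − (-5)·I) v_1 = (0, 0, 0, 0)ᵀ = 0. ✓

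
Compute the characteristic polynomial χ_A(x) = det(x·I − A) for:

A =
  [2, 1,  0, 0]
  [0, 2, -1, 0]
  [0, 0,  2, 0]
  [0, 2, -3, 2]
x^4 - 8*x^3 + 24*x^2 - 32*x + 16

Expanding det(x·I − A) (e.g. by cofactor expansion or by noting that A is similar to its Jordan form J, which has the same characteristic polynomial as A) gives
  χ_A(x) = x^4 - 8*x^3 + 24*x^2 - 32*x + 16
which factors as (x - 2)^4. The eigenvalues (with algebraic multiplicities) are λ = 2 with multiplicity 4.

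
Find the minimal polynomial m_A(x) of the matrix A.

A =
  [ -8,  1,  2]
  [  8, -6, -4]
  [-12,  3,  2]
x^2 + 8*x + 16

The characteristic polynomial is χ_A(x) = (x + 4)^3, so the eigenvalues are known. The minimal polynomial is
  m_A(x) = Π_λ (x − λ)^{k_λ}
where k_λ is the size of the *largest* Jordan block for λ (equivalently, the smallest k with (A − λI)^k v = 0 for every generalised eigenvector v of λ).

  λ = -4: largest Jordan block has size 2, contributing (x + 4)^2

So m_A(x) = (x + 4)^2 = x^2 + 8*x + 16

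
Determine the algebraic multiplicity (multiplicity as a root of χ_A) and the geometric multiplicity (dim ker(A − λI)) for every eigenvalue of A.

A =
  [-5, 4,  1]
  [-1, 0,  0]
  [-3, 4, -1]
λ = -2: alg = 3, geom = 1

Step 1 — factor the characteristic polynomial to read off the algebraic multiplicities:
  χ_A(x) = (x + 2)^3

Step 2 — compute geometric multiplicities via the rank-nullity identity g(λ) = n − rank(A − λI):
  rank(A − (-2)·I) = 2, so dim ker(A − (-2)·I) = n − 2 = 1

Summary:
  λ = -2: algebraic multiplicity = 3, geometric multiplicity = 1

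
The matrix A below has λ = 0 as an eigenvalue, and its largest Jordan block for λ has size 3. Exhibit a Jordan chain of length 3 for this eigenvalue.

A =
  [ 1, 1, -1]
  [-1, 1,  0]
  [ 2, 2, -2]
A Jordan chain for λ = 0 of length 3:
v_1 = (-2, -2, -4)ᵀ
v_2 = (1, -1, 2)ᵀ
v_3 = (1, 0, 0)ᵀ

Let N = A − (0)·I. We want v_3 with N^3 v_3 = 0 but N^2 v_3 ≠ 0; then v_{j-1} := N · v_j for j = 3, …, 2.

Pick v_3 = (1, 0, 0)ᵀ.
Then v_2 = N · v_3 = (1, -1, 2)ᵀ.
Then v_1 = N · v_2 = (-2, -2, -4)ᵀ.

Sanity check: (A − (0)·I) v_1 = (0, 0, 0)ᵀ = 0. ✓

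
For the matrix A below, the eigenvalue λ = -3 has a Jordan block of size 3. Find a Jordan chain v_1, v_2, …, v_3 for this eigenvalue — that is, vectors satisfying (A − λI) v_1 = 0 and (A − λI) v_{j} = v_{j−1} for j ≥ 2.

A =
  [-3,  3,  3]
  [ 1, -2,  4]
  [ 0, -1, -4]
A Jordan chain for λ = -3 of length 3:
v_1 = (3, 1, -1)ᵀ
v_2 = (0, 1, 0)ᵀ
v_3 = (1, 0, 0)ᵀ

Let N = A − (-3)·I. We want v_3 with N^3 v_3 = 0 but N^2 v_3 ≠ 0; then v_{j-1} := N · v_j for j = 3, …, 2.

Pick v_3 = (1, 0, 0)ᵀ.
Then v_2 = N · v_3 = (0, 1, 0)ᵀ.
Then v_1 = N · v_2 = (3, 1, -1)ᵀ.

Sanity check: (A − (-3)·I) v_1 = (0, 0, 0)ᵀ = 0. ✓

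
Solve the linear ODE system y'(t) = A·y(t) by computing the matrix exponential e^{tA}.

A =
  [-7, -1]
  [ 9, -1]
e^{tA} =
  [-3*t*exp(-4*t) + exp(-4*t), -t*exp(-4*t)]
  [9*t*exp(-4*t), 3*t*exp(-4*t) + exp(-4*t)]

Strategy: write A = P · J · P⁻¹ where J is a Jordan canonical form, so e^{tA} = P · e^{tJ} · P⁻¹, and e^{tJ} can be computed block-by-block.

A has Jordan form
J =
  [-4,  1]
  [ 0, -4]
(up to reordering of blocks).

Per-block formulas:
  For a 2×2 Jordan block J_2(-4): exp(t · J_2(-4)) = e^(-4t)·(I + t·N), where N is the 2×2 nilpotent shift.

After assembling e^{tJ} and conjugating by P, we get:

e^{tA} =
  [-3*t*exp(-4*t) + exp(-4*t), -t*exp(-4*t)]
  [9*t*exp(-4*t), 3*t*exp(-4*t) + exp(-4*t)]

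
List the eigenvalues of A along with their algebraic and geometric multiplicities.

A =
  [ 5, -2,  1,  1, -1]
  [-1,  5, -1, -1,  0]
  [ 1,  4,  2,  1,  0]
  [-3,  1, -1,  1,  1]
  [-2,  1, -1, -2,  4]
λ = 3: alg = 3, geom = 1; λ = 4: alg = 2, geom = 1

Step 1 — factor the characteristic polynomial to read off the algebraic multiplicities:
  χ_A(x) = (x - 4)^2*(x - 3)^3

Step 2 — compute geometric multiplicities via the rank-nullity identity g(λ) = n − rank(A − λI):
  rank(A − (3)·I) = 4, so dim ker(A − (3)·I) = n − 4 = 1
  rank(A − (4)·I) = 4, so dim ker(A − (4)·I) = n − 4 = 1

Summary:
  λ = 3: algebraic multiplicity = 3, geometric multiplicity = 1
  λ = 4: algebraic multiplicity = 2, geometric multiplicity = 1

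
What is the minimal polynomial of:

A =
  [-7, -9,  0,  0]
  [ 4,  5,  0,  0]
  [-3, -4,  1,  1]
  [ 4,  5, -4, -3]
x^2 + 2*x + 1

The characteristic polynomial is χ_A(x) = (x + 1)^4, so the eigenvalues are known. The minimal polynomial is
  m_A(x) = Π_λ (x − λ)^{k_λ}
where k_λ is the size of the *largest* Jordan block for λ (equivalently, the smallest k with (A − λI)^k v = 0 for every generalised eigenvector v of λ).

  λ = -1: largest Jordan block has size 2, contributing (x + 1)^2

So m_A(x) = (x + 1)^2 = x^2 + 2*x + 1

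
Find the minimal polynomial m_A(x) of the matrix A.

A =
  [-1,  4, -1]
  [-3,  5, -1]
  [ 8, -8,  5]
x^3 - 9*x^2 + 27*x - 27

The characteristic polynomial is χ_A(x) = (x - 3)^3, so the eigenvalues are known. The minimal polynomial is
  m_A(x) = Π_λ (x − λ)^{k_λ}
where k_λ is the size of the *largest* Jordan block for λ (equivalently, the smallest k with (A − λI)^k v = 0 for every generalised eigenvector v of λ).

  λ = 3: largest Jordan block has size 3, contributing (x − 3)^3

So m_A(x) = (x - 3)^3 = x^3 - 9*x^2 + 27*x - 27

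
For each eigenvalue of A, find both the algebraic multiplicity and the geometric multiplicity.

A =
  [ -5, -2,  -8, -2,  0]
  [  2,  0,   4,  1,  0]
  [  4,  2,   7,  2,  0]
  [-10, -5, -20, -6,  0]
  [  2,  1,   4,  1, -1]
λ = -1: alg = 5, geom = 4

Step 1 — factor the characteristic polynomial to read off the algebraic multiplicities:
  χ_A(x) = (x + 1)^5

Step 2 — compute geometric multiplicities via the rank-nullity identity g(λ) = n − rank(A − λI):
  rank(A − (-1)·I) = 1, so dim ker(A − (-1)·I) = n − 1 = 4

Summary:
  λ = -1: algebraic multiplicity = 5, geometric multiplicity = 4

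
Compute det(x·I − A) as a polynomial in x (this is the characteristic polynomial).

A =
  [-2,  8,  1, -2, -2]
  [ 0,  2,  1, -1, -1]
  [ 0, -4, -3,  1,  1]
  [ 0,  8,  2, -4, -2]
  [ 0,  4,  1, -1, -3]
x^5 + 10*x^4 + 40*x^3 + 80*x^2 + 80*x + 32

Expanding det(x·I − A) (e.g. by cofactor expansion or by noting that A is similar to its Jordan form J, which has the same characteristic polynomial as A) gives
  χ_A(x) = x^5 + 10*x^4 + 40*x^3 + 80*x^2 + 80*x + 32
which factors as (x + 2)^5. The eigenvalues (with algebraic multiplicities) are λ = -2 with multiplicity 5.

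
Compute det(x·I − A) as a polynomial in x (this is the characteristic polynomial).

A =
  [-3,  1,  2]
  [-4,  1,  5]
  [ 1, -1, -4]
x^3 + 6*x^2 + 12*x + 8

Expanding det(x·I − A) (e.g. by cofactor expansion or by noting that A is similar to its Jordan form J, which has the same characteristic polynomial as A) gives
  χ_A(x) = x^3 + 6*x^2 + 12*x + 8
which factors as (x + 2)^3. The eigenvalues (with algebraic multiplicities) are λ = -2 with multiplicity 3.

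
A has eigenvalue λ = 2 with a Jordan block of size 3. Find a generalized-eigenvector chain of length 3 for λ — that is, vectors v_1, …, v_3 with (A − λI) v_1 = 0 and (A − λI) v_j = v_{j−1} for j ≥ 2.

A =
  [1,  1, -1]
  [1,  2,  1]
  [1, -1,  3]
A Jordan chain for λ = 2 of length 3:
v_1 = (1, 0, -1)ᵀ
v_2 = (-1, 1, 1)ᵀ
v_3 = (1, 0, 0)ᵀ

Let N = A − (2)·I. We want v_3 with N^3 v_3 = 0 but N^2 v_3 ≠ 0; then v_{j-1} := N · v_j for j = 3, …, 2.

Pick v_3 = (1, 0, 0)ᵀ.
Then v_2 = N · v_3 = (-1, 1, 1)ᵀ.
Then v_1 = N · v_2 = (1, 0, -1)ᵀ.

Sanity check: (A − (2)·I) v_1 = (0, 0, 0)ᵀ = 0. ✓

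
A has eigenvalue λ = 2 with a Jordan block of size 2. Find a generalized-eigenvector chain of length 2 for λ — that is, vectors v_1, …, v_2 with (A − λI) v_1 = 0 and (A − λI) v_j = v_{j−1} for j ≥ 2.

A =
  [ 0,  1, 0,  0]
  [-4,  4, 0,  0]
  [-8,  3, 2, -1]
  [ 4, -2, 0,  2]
A Jordan chain for λ = 2 of length 2:
v_1 = (-2, -4, -8, 4)ᵀ
v_2 = (1, 0, 0, 0)ᵀ

Let N = A − (2)·I. We want v_2 with N^2 v_2 = 0 but N^1 v_2 ≠ 0; then v_{j-1} := N · v_j for j = 2, …, 2.

Pick v_2 = (1, 0, 0, 0)ᵀ.
Then v_1 = N · v_2 = (-2, -4, -8, 4)ᵀ.

Sanity check: (A − (2)·I) v_1 = (0, 0, 0, 0)ᵀ = 0. ✓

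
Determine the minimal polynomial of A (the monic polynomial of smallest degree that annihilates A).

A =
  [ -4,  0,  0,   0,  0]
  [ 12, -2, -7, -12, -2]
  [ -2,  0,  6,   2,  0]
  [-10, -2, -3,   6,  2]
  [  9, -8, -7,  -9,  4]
x^4 - 14*x^3 + 36*x^2 + 216*x - 864

The characteristic polynomial is χ_A(x) = (x - 6)^3*(x + 4)^2, so the eigenvalues are known. The minimal polynomial is
  m_A(x) = Π_λ (x − λ)^{k_λ}
where k_λ is the size of the *largest* Jordan block for λ (equivalently, the smallest k with (A − λI)^k v = 0 for every generalised eigenvector v of λ).

  λ = -4: largest Jordan block has size 1, contributing (x + 4)
  λ = 6: largest Jordan block has size 3, contributing (x − 6)^3

So m_A(x) = (x - 6)^3*(x + 4) = x^4 - 14*x^3 + 36*x^2 + 216*x - 864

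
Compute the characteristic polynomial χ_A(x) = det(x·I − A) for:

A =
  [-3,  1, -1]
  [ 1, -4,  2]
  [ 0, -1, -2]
x^3 + 9*x^2 + 27*x + 27

Expanding det(x·I − A) (e.g. by cofactor expansion or by noting that A is similar to its Jordan form J, which has the same characteristic polynomial as A) gives
  χ_A(x) = x^3 + 9*x^2 + 27*x + 27
which factors as (x + 3)^3. The eigenvalues (with algebraic multiplicities) are λ = -3 with multiplicity 3.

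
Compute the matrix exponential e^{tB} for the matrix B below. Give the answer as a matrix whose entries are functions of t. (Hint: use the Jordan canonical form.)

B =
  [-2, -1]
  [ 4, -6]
e^{tB} =
  [2*t*exp(-4*t) + exp(-4*t), -t*exp(-4*t)]
  [4*t*exp(-4*t), -2*t*exp(-4*t) + exp(-4*t)]

Strategy: write B = P · J · P⁻¹ where J is a Jordan canonical form, so e^{tB} = P · e^{tJ} · P⁻¹, and e^{tJ} can be computed block-by-block.

B has Jordan form
J =
  [-4,  1]
  [ 0, -4]
(up to reordering of blocks).

Per-block formulas:
  For a 2×2 Jordan block J_2(-4): exp(t · J_2(-4)) = e^(-4t)·(I + t·N), where N is the 2×2 nilpotent shift.

After assembling e^{tJ} and conjugating by P, we get:

e^{tB} =
  [2*t*exp(-4*t) + exp(-4*t), -t*exp(-4*t)]
  [4*t*exp(-4*t), -2*t*exp(-4*t) + exp(-4*t)]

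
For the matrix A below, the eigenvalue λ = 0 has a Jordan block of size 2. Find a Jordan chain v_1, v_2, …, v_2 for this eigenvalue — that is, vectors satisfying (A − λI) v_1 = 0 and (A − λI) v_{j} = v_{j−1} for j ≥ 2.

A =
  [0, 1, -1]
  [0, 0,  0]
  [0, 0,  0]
A Jordan chain for λ = 0 of length 2:
v_1 = (1, 0, 0)ᵀ
v_2 = (0, 1, 0)ᵀ

Let N = A − (0)·I. We want v_2 with N^2 v_2 = 0 but N^1 v_2 ≠ 0; then v_{j-1} := N · v_j for j = 2, …, 2.

Pick v_2 = (0, 1, 0)ᵀ.
Then v_1 = N · v_2 = (1, 0, 0)ᵀ.

Sanity check: (A − (0)·I) v_1 = (0, 0, 0)ᵀ = 0. ✓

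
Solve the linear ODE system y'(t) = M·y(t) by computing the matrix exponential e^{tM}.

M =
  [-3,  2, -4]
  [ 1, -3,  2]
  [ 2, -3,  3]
e^{tM} =
  [-t^2*exp(-t) - 2*t*exp(-t) + exp(-t), 2*t^2*exp(-t) + 2*t*exp(-t), -2*t^2*exp(-t) - 4*t*exp(-t)]
  [t*exp(-t), -2*t*exp(-t) + exp(-t), 2*t*exp(-t)]
  [t^2*exp(-t)/2 + 2*t*exp(-t), -t^2*exp(-t) - 3*t*exp(-t), t^2*exp(-t) + 4*t*exp(-t) + exp(-t)]

Strategy: write M = P · J · P⁻¹ where J is a Jordan canonical form, so e^{tM} = P · e^{tJ} · P⁻¹, and e^{tJ} can be computed block-by-block.

M has Jordan form
J =
  [-1,  1,  0]
  [ 0, -1,  1]
  [ 0,  0, -1]
(up to reordering of blocks).

Per-block formulas:
  For a 3×3 Jordan block J_3(-1): exp(t · J_3(-1)) = e^(-1t)·(I + t·N + (t^2/2)·N^2), where N is the 3×3 nilpotent shift.

After assembling e^{tJ} and conjugating by P, we get:

e^{tM} =
  [-t^2*exp(-t) - 2*t*exp(-t) + exp(-t), 2*t^2*exp(-t) + 2*t*exp(-t), -2*t^2*exp(-t) - 4*t*exp(-t)]
  [t*exp(-t), -2*t*exp(-t) + exp(-t), 2*t*exp(-t)]
  [t^2*exp(-t)/2 + 2*t*exp(-t), -t^2*exp(-t) - 3*t*exp(-t), t^2*exp(-t) + 4*t*exp(-t) + exp(-t)]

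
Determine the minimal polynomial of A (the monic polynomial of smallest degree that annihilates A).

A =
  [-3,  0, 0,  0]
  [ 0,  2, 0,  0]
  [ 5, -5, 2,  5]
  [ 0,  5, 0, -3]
x^2 + x - 6

The characteristic polynomial is χ_A(x) = (x - 2)^2*(x + 3)^2, so the eigenvalues are known. The minimal polynomial is
  m_A(x) = Π_λ (x − λ)^{k_λ}
where k_λ is the size of the *largest* Jordan block for λ (equivalently, the smallest k with (A − λI)^k v = 0 for every generalised eigenvector v of λ).

  λ = -3: largest Jordan block has size 1, contributing (x + 3)
  λ = 2: largest Jordan block has size 1, contributing (x − 2)

So m_A(x) = (x - 2)*(x + 3) = x^2 + x - 6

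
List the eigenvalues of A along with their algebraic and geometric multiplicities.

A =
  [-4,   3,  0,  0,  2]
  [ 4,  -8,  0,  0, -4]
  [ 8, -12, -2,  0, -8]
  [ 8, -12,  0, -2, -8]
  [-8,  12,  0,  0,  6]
λ = -2: alg = 5, geom = 4

Step 1 — factor the characteristic polynomial to read off the algebraic multiplicities:
  χ_A(x) = (x + 2)^5

Step 2 — compute geometric multiplicities via the rank-nullity identity g(λ) = n − rank(A − λI):
  rank(A − (-2)·I) = 1, so dim ker(A − (-2)·I) = n − 1 = 4

Summary:
  λ = -2: algebraic multiplicity = 5, geometric multiplicity = 4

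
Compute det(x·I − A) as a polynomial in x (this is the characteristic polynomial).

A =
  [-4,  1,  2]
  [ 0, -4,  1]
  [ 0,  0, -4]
x^3 + 12*x^2 + 48*x + 64

Expanding det(x·I − A) (e.g. by cofactor expansion or by noting that A is similar to its Jordan form J, which has the same characteristic polynomial as A) gives
  χ_A(x) = x^3 + 12*x^2 + 48*x + 64
which factors as (x + 4)^3. The eigenvalues (with algebraic multiplicities) are λ = -4 with multiplicity 3.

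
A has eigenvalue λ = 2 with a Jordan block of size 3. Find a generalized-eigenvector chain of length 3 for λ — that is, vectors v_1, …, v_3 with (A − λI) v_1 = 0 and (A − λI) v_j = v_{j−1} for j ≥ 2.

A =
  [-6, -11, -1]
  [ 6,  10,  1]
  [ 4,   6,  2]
A Jordan chain for λ = 2 of length 3:
v_1 = (-6, 4, 4)ᵀ
v_2 = (-8, 6, 4)ᵀ
v_3 = (1, 0, 0)ᵀ

Let N = A − (2)·I. We want v_3 with N^3 v_3 = 0 but N^2 v_3 ≠ 0; then v_{j-1} := N · v_j for j = 3, …, 2.

Pick v_3 = (1, 0, 0)ᵀ.
Then v_2 = N · v_3 = (-8, 6, 4)ᵀ.
Then v_1 = N · v_2 = (-6, 4, 4)ᵀ.

Sanity check: (A − (2)·I) v_1 = (0, 0, 0)ᵀ = 0. ✓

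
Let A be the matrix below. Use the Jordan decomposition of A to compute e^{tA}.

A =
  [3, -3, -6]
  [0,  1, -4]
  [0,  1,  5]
e^{tA} =
  [exp(3*t), -3*t*exp(3*t), -6*t*exp(3*t)]
  [0, -2*t*exp(3*t) + exp(3*t), -4*t*exp(3*t)]
  [0, t*exp(3*t), 2*t*exp(3*t) + exp(3*t)]

Strategy: write A = P · J · P⁻¹ where J is a Jordan canonical form, so e^{tA} = P · e^{tJ} · P⁻¹, and e^{tJ} can be computed block-by-block.

A has Jordan form
J =
  [3, 1, 0]
  [0, 3, 0]
  [0, 0, 3]
(up to reordering of blocks).

Per-block formulas:
  For a 1×1 block at λ = 3: exp(t · [3]) = [e^(3t)].
  For a 2×2 Jordan block J_2(3): exp(t · J_2(3)) = e^(3t)·(I + t·N), where N is the 2×2 nilpotent shift.

After assembling e^{tJ} and conjugating by P, we get:

e^{tA} =
  [exp(3*t), -3*t*exp(3*t), -6*t*exp(3*t)]
  [0, -2*t*exp(3*t) + exp(3*t), -4*t*exp(3*t)]
  [0, t*exp(3*t), 2*t*exp(3*t) + exp(3*t)]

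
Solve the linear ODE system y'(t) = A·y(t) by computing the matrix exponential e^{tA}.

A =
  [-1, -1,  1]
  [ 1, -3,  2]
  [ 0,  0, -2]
e^{tA} =
  [t*exp(-2*t) + exp(-2*t), -t*exp(-2*t), -t^2*exp(-2*t)/2 + t*exp(-2*t)]
  [t*exp(-2*t), -t*exp(-2*t) + exp(-2*t), -t^2*exp(-2*t)/2 + 2*t*exp(-2*t)]
  [0, 0, exp(-2*t)]

Strategy: write A = P · J · P⁻¹ where J is a Jordan canonical form, so e^{tA} = P · e^{tJ} · P⁻¹, and e^{tJ} can be computed block-by-block.

A has Jordan form
J =
  [-2,  1,  0]
  [ 0, -2,  1]
  [ 0,  0, -2]
(up to reordering of blocks).

Per-block formulas:
  For a 3×3 Jordan block J_3(-2): exp(t · J_3(-2)) = e^(-2t)·(I + t·N + (t^2/2)·N^2), where N is the 3×3 nilpotent shift.

After assembling e^{tJ} and conjugating by P, we get:

e^{tA} =
  [t*exp(-2*t) + exp(-2*t), -t*exp(-2*t), -t^2*exp(-2*t)/2 + t*exp(-2*t)]
  [t*exp(-2*t), -t*exp(-2*t) + exp(-2*t), -t^2*exp(-2*t)/2 + 2*t*exp(-2*t)]
  [0, 0, exp(-2*t)]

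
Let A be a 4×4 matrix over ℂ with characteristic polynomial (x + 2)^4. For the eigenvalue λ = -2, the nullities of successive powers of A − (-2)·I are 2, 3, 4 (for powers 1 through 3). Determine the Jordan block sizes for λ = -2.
Block sizes for λ = -2: [3, 1]

From the dimensions of kernels of powers, the number of Jordan blocks of size at least j is d_j − d_{j−1} where d_j = dim ker(N^j) (with d_0 = 0). Computing the differences gives [2, 1, 1].
The number of blocks of size exactly k is (#blocks of size ≥ k) − (#blocks of size ≥ k + 1), so the partition is: 1 block(s) of size 1, 1 block(s) of size 3.
In nonincreasing order the block sizes are [3, 1].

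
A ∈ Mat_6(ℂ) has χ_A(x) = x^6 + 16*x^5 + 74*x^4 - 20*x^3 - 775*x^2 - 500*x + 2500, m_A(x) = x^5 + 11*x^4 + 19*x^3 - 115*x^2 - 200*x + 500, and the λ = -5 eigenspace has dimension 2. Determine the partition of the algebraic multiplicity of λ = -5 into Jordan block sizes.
Block sizes for λ = -5: [3, 1]

Step 1 — from the characteristic polynomial, algebraic multiplicity of λ = -5 is 4. From dim ker(A − (-5)·I) = 2, there are exactly 2 Jordan blocks for λ = -5.
Step 2 — from the minimal polynomial, the factor (x + 5)^3 tells us the largest block for λ = -5 has size 3.
Step 3 — with total size 4, 2 blocks, and largest block 3, the block sizes (in nonincreasing order) are [3, 1].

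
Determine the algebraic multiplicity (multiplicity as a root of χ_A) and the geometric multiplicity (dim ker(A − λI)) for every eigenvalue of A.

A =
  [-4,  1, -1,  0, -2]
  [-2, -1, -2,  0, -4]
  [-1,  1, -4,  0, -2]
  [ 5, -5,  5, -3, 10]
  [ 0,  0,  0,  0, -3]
λ = -3: alg = 5, geom = 4

Step 1 — factor the characteristic polynomial to read off the algebraic multiplicities:
  χ_A(x) = (x + 3)^5

Step 2 — compute geometric multiplicities via the rank-nullity identity g(λ) = n − rank(A − λI):
  rank(A − (-3)·I) = 1, so dim ker(A − (-3)·I) = n − 1 = 4

Summary:
  λ = -3: algebraic multiplicity = 5, geometric multiplicity = 4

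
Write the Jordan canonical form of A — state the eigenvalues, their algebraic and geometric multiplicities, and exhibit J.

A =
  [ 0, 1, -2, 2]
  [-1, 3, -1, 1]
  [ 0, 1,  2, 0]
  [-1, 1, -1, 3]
J_3(2) ⊕ J_1(2)

The characteristic polynomial is
  det(x·I − A) = x^4 - 8*x^3 + 24*x^2 - 32*x + 16 = (x - 2)^4

Eigenvalues and multiplicities (the geometric multiplicity of λ is n − rank(A − λI), which equals the number of Jordan blocks for λ):
  λ = 2: algebraic multiplicity = 4, geometric multiplicity = 2

Determining the block sizes for each eigenvalue:
  λ = 2: with am = 4 and gm = 2, the partition is not yet determined (e.g. several partitions of 4 into 2 parts exist). Let N = A − (2)·I. Computing rank(N^1) = 2, rank(N^2) = 1, rank(N^3) = 0; the number of blocks of size ≥ j is rank(N^{j−1}) − rank(N^j), giving [2, 1, 1]. So we have 1 block(s) of size 3, 1 block(s) of size 1 → block sizes [3, 1]

Assembling the blocks gives a Jordan form
J =
  [2, 1, 0, 0]
  [0, 2, 1, 0]
  [0, 0, 2, 0]
  [0, 0, 0, 2]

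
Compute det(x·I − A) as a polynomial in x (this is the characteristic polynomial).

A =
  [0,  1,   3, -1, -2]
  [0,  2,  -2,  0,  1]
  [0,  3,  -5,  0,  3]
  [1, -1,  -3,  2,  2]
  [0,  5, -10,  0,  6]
x^5 - 5*x^4 + 10*x^3 - 10*x^2 + 5*x - 1

Expanding det(x·I − A) (e.g. by cofactor expansion or by noting that A is similar to its Jordan form J, which has the same characteristic polynomial as A) gives
  χ_A(x) = x^5 - 5*x^4 + 10*x^3 - 10*x^2 + 5*x - 1
which factors as (x - 1)^5. The eigenvalues (with algebraic multiplicities) are λ = 1 with multiplicity 5.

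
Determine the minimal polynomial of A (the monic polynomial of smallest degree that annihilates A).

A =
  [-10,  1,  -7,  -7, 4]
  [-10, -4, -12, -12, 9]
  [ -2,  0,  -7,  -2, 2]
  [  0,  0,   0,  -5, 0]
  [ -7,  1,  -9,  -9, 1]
x^3 + 15*x^2 + 75*x + 125

The characteristic polynomial is χ_A(x) = (x + 5)^5, so the eigenvalues are known. The minimal polynomial is
  m_A(x) = Π_λ (x − λ)^{k_λ}
where k_λ is the size of the *largest* Jordan block for λ (equivalently, the smallest k with (A − λI)^k v = 0 for every generalised eigenvector v of λ).

  λ = -5: largest Jordan block has size 3, contributing (x + 5)^3

So m_A(x) = (x + 5)^3 = x^3 + 15*x^2 + 75*x + 125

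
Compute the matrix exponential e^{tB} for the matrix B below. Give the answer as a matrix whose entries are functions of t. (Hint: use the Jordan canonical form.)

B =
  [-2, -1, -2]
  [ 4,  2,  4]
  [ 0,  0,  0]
e^{tB} =
  [1 - 2*t, -t, -2*t]
  [4*t, 2*t + 1, 4*t]
  [0, 0, 1]

Strategy: write B = P · J · P⁻¹ where J is a Jordan canonical form, so e^{tB} = P · e^{tJ} · P⁻¹, and e^{tJ} can be computed block-by-block.

B has Jordan form
J =
  [0, 1, 0]
  [0, 0, 0]
  [0, 0, 0]
(up to reordering of blocks).

Per-block formulas:
  For a 2×2 Jordan block J_2(0): exp(t · J_2(0)) = e^(0t)·(I + t·N), where N is the 2×2 nilpotent shift.
  For a 1×1 block at λ = 0: exp(t · [0]) = [e^(0t)].

After assembling e^{tJ} and conjugating by P, we get:

e^{tB} =
  [1 - 2*t, -t, -2*t]
  [4*t, 2*t + 1, 4*t]
  [0, 0, 1]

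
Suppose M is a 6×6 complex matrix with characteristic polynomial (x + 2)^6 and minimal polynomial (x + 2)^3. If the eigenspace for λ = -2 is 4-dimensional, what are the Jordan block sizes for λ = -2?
Block sizes for λ = -2: [3, 1, 1, 1]

Step 1 — from the characteristic polynomial, algebraic multiplicity of λ = -2 is 6. From dim ker(M − (-2)·I) = 4, there are exactly 4 Jordan blocks for λ = -2.
Step 2 — from the minimal polynomial, the factor (x + 2)^3 tells us the largest block for λ = -2 has size 3.
Step 3 — with total size 6, 4 blocks, and largest block 3, the block sizes (in nonincreasing order) are [3, 1, 1, 1].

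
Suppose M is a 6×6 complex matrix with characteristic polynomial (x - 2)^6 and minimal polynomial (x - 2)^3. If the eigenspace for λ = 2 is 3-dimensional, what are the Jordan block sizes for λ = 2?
Block sizes for λ = 2: [3, 2, 1]

Step 1 — from the characteristic polynomial, algebraic multiplicity of λ = 2 is 6. From dim ker(M − (2)·I) = 3, there are exactly 3 Jordan blocks for λ = 2.
Step 2 — from the minimal polynomial, the factor (x − 2)^3 tells us the largest block for λ = 2 has size 3.
Step 3 — with total size 6, 3 blocks, and largest block 3, the block sizes (in nonincreasing order) are [3, 2, 1].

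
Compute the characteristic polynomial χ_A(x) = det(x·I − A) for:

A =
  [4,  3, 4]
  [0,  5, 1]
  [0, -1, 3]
x^3 - 12*x^2 + 48*x - 64

Expanding det(x·I − A) (e.g. by cofactor expansion or by noting that A is similar to its Jordan form J, which has the same characteristic polynomial as A) gives
  χ_A(x) = x^3 - 12*x^2 + 48*x - 64
which factors as (x - 4)^3. The eigenvalues (with algebraic multiplicities) are λ = 4 with multiplicity 3.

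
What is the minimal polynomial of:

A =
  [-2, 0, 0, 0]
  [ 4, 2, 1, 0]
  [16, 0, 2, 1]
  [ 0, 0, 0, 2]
x^4 - 4*x^3 + 16*x - 16

The characteristic polynomial is χ_A(x) = (x - 2)^3*(x + 2), so the eigenvalues are known. The minimal polynomial is
  m_A(x) = Π_λ (x − λ)^{k_λ}
where k_λ is the size of the *largest* Jordan block for λ (equivalently, the smallest k with (A − λI)^k v = 0 for every generalised eigenvector v of λ).

  λ = -2: largest Jordan block has size 1, contributing (x + 2)
  λ = 2: largest Jordan block has size 3, contributing (x − 2)^3

So m_A(x) = (x - 2)^3*(x + 2) = x^4 - 4*x^3 + 16*x - 16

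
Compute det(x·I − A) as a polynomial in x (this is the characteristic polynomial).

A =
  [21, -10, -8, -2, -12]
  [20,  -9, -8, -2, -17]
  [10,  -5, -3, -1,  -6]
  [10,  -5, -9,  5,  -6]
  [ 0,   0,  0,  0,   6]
x^5 - 20*x^4 + 145*x^3 - 450*x^2 + 540*x - 216

Expanding det(x·I − A) (e.g. by cofactor expansion or by noting that A is similar to its Jordan form J, which has the same characteristic polynomial as A) gives
  χ_A(x) = x^5 - 20*x^4 + 145*x^3 - 450*x^2 + 540*x - 216
which factors as (x - 6)^3*(x - 1)^2. The eigenvalues (with algebraic multiplicities) are λ = 1 with multiplicity 2, λ = 6 with multiplicity 3.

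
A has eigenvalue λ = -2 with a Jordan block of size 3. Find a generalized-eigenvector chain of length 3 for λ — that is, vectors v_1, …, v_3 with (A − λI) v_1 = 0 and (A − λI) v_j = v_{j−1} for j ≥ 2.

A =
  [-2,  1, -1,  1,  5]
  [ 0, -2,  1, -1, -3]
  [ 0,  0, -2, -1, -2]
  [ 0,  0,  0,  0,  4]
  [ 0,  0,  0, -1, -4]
A Jordan chain for λ = -2 of length 3:
v_1 = (1, 0, 0, 0, 0)ᵀ
v_2 = (-1, 1, 0, 0, 0)ᵀ
v_3 = (0, 0, 1, 0, 0)ᵀ

Let N = A − (-2)·I. We want v_3 with N^3 v_3 = 0 but N^2 v_3 ≠ 0; then v_{j-1} := N · v_j for j = 3, …, 2.

Pick v_3 = (0, 0, 1, 0, 0)ᵀ.
Then v_2 = N · v_3 = (-1, 1, 0, 0, 0)ᵀ.
Then v_1 = N · v_2 = (1, 0, 0, 0, 0)ᵀ.

Sanity check: (A − (-2)·I) v_1 = (0, 0, 0, 0, 0)ᵀ = 0. ✓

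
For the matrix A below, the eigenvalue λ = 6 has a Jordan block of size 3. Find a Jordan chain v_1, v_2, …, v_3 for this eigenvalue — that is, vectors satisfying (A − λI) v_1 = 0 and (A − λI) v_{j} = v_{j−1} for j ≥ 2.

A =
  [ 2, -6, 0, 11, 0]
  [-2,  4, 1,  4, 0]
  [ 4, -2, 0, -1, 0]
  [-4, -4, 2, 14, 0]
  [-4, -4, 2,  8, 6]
A Jordan chain for λ = 6 of length 3:
v_1 = (-8, -2, -4, -4, -4)ᵀ
v_2 = (-6, -2, -2, -4, -4)ᵀ
v_3 = (0, 1, 0, 0, 0)ᵀ

Let N = A − (6)·I. We want v_3 with N^3 v_3 = 0 but N^2 v_3 ≠ 0; then v_{j-1} := N · v_j for j = 3, …, 2.

Pick v_3 = (0, 1, 0, 0, 0)ᵀ.
Then v_2 = N · v_3 = (-6, -2, -2, -4, -4)ᵀ.
Then v_1 = N · v_2 = (-8, -2, -4, -4, -4)ᵀ.

Sanity check: (A − (6)·I) v_1 = (0, 0, 0, 0, 0)ᵀ = 0. ✓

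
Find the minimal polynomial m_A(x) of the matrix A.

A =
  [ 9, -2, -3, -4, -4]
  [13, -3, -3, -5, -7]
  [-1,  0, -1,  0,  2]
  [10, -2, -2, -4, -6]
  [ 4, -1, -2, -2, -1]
x^3

The characteristic polynomial is χ_A(x) = x^5, so the eigenvalues are known. The minimal polynomial is
  m_A(x) = Π_λ (x − λ)^{k_λ}
where k_λ is the size of the *largest* Jordan block for λ (equivalently, the smallest k with (A − λI)^k v = 0 for every generalised eigenvector v of λ).

  λ = 0: largest Jordan block has size 3, contributing (x − 0)^3

So m_A(x) = x^3 = x^3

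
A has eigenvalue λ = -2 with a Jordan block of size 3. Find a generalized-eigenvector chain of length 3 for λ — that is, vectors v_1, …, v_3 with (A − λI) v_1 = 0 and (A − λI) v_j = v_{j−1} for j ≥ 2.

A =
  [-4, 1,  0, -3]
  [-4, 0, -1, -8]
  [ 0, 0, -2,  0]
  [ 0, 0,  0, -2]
A Jordan chain for λ = -2 of length 3:
v_1 = (-1, -2, 0, 0)ᵀ
v_2 = (0, -1, 0, 0)ᵀ
v_3 = (0, 0, 1, 0)ᵀ

Let N = A − (-2)·I. We want v_3 with N^3 v_3 = 0 but N^2 v_3 ≠ 0; then v_{j-1} := N · v_j for j = 3, …, 2.

Pick v_3 = (0, 0, 1, 0)ᵀ.
Then v_2 = N · v_3 = (0, -1, 0, 0)ᵀ.
Then v_1 = N · v_2 = (-1, -2, 0, 0)ᵀ.

Sanity check: (A − (-2)·I) v_1 = (0, 0, 0, 0)ᵀ = 0. ✓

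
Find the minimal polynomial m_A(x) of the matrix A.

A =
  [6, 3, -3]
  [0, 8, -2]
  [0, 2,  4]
x^2 - 12*x + 36

The characteristic polynomial is χ_A(x) = (x - 6)^3, so the eigenvalues are known. The minimal polynomial is
  m_A(x) = Π_λ (x − λ)^{k_λ}
where k_λ is the size of the *largest* Jordan block for λ (equivalently, the smallest k with (A − λI)^k v = 0 for every generalised eigenvector v of λ).

  λ = 6: largest Jordan block has size 2, contributing (x − 6)^2

So m_A(x) = (x - 6)^2 = x^2 - 12*x + 36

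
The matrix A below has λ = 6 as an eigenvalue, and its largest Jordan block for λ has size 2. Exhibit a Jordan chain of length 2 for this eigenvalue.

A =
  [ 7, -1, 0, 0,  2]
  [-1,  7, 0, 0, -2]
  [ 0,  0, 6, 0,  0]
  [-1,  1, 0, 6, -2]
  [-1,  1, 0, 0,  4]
A Jordan chain for λ = 6 of length 2:
v_1 = (1, -1, 0, -1, -1)ᵀ
v_2 = (1, 0, 0, 0, 0)ᵀ

Let N = A − (6)·I. We want v_2 with N^2 v_2 = 0 but N^1 v_2 ≠ 0; then v_{j-1} := N · v_j for j = 2, …, 2.

Pick v_2 = (1, 0, 0, 0, 0)ᵀ.
Then v_1 = N · v_2 = (1, -1, 0, -1, -1)ᵀ.

Sanity check: (A − (6)·I) v_1 = (0, 0, 0, 0, 0)ᵀ = 0. ✓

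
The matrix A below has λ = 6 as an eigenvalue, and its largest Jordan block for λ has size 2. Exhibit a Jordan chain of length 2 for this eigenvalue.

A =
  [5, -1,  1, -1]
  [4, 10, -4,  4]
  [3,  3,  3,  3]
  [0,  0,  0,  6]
A Jordan chain for λ = 6 of length 2:
v_1 = (-1, 4, 3, 0)ᵀ
v_2 = (1, 0, 0, 0)ᵀ

Let N = A − (6)·I. We want v_2 with N^2 v_2 = 0 but N^1 v_2 ≠ 0; then v_{j-1} := N · v_j for j = 2, …, 2.

Pick v_2 = (1, 0, 0, 0)ᵀ.
Then v_1 = N · v_2 = (-1, 4, 3, 0)ᵀ.

Sanity check: (A − (6)·I) v_1 = (0, 0, 0, 0)ᵀ = 0. ✓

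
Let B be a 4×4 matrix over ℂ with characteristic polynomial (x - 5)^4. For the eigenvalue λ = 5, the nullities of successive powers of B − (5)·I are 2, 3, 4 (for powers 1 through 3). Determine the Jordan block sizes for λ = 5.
Block sizes for λ = 5: [3, 1]

From the dimensions of kernels of powers, the number of Jordan blocks of size at least j is d_j − d_{j−1} where d_j = dim ker(N^j) (with d_0 = 0). Computing the differences gives [2, 1, 1].
The number of blocks of size exactly k is (#blocks of size ≥ k) − (#blocks of size ≥ k + 1), so the partition is: 1 block(s) of size 1, 1 block(s) of size 3.
In nonincreasing order the block sizes are [3, 1].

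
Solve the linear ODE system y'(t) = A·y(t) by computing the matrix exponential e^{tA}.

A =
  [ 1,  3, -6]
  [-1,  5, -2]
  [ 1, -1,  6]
e^{tA} =
  [-3*t*exp(4*t) + exp(4*t), 3*t*exp(4*t), -6*t*exp(4*t)]
  [-t*exp(4*t), t*exp(4*t) + exp(4*t), -2*t*exp(4*t)]
  [t*exp(4*t), -t*exp(4*t), 2*t*exp(4*t) + exp(4*t)]

Strategy: write A = P · J · P⁻¹ where J is a Jordan canonical form, so e^{tA} = P · e^{tJ} · P⁻¹, and e^{tJ} can be computed block-by-block.

A has Jordan form
J =
  [4, 1, 0]
  [0, 4, 0]
  [0, 0, 4]
(up to reordering of blocks).

Per-block formulas:
  For a 1×1 block at λ = 4: exp(t · [4]) = [e^(4t)].
  For a 2×2 Jordan block J_2(4): exp(t · J_2(4)) = e^(4t)·(I + t·N), where N is the 2×2 nilpotent shift.

After assembling e^{tJ} and conjugating by P, we get:

e^{tA} =
  [-3*t*exp(4*t) + exp(4*t), 3*t*exp(4*t), -6*t*exp(4*t)]
  [-t*exp(4*t), t*exp(4*t) + exp(4*t), -2*t*exp(4*t)]
  [t*exp(4*t), -t*exp(4*t), 2*t*exp(4*t) + exp(4*t)]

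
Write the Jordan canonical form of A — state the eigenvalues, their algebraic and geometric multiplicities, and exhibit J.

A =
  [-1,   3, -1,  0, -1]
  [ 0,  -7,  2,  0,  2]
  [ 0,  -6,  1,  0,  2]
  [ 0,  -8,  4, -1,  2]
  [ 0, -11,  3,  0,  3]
J_3(-1) ⊕ J_1(-1) ⊕ J_1(-1)

The characteristic polynomial is
  det(x·I − A) = x^5 + 5*x^4 + 10*x^3 + 10*x^2 + 5*x + 1 = (x + 1)^5

Eigenvalues and multiplicities (the geometric multiplicity of λ is n − rank(A − λI), which equals the number of Jordan blocks for λ):
  λ = -1: algebraic multiplicity = 5, geometric multiplicity = 3

Determining the block sizes for each eigenvalue:
  λ = -1: with am = 5 and gm = 3, the partition is not yet determined (e.g. several partitions of 5 into 3 parts exist). Let N = A − (-1)·I. Computing rank(N^1) = 2, rank(N^2) = 1, rank(N^3) = 0; the number of blocks of size ≥ j is rank(N^{j−1}) − rank(N^j), giving [3, 1, 1]. So we have 1 block(s) of size 3, 2 block(s) of size 1 → block sizes [3, 1, 1]

Assembling the blocks gives a Jordan form
J =
  [-1,  1,  0,  0,  0]
  [ 0, -1,  1,  0,  0]
  [ 0,  0, -1,  0,  0]
  [ 0,  0,  0, -1,  0]
  [ 0,  0,  0,  0, -1]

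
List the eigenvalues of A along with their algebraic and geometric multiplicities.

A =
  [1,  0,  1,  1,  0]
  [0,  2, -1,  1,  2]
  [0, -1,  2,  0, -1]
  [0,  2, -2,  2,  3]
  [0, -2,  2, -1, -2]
λ = 1: alg = 5, geom = 2

Step 1 — factor the characteristic polynomial to read off the algebraic multiplicities:
  χ_A(x) = (x - 1)^5

Step 2 — compute geometric multiplicities via the rank-nullity identity g(λ) = n − rank(A − λI):
  rank(A − (1)·I) = 3, so dim ker(A − (1)·I) = n − 3 = 2

Summary:
  λ = 1: algebraic multiplicity = 5, geometric multiplicity = 2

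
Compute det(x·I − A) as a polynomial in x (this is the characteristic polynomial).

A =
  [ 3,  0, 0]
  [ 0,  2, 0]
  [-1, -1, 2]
x^3 - 7*x^2 + 16*x - 12

Expanding det(x·I − A) (e.g. by cofactor expansion or by noting that A is similar to its Jordan form J, which has the same characteristic polynomial as A) gives
  χ_A(x) = x^3 - 7*x^2 + 16*x - 12
which factors as (x - 3)*(x - 2)^2. The eigenvalues (with algebraic multiplicities) are λ = 2 with multiplicity 2, λ = 3 with multiplicity 1.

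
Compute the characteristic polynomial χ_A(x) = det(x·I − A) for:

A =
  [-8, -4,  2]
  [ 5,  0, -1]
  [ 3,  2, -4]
x^3 + 12*x^2 + 48*x + 64

Expanding det(x·I − A) (e.g. by cofactor expansion or by noting that A is similar to its Jordan form J, which has the same characteristic polynomial as A) gives
  χ_A(x) = x^3 + 12*x^2 + 48*x + 64
which factors as (x + 4)^3. The eigenvalues (with algebraic multiplicities) are λ = -4 with multiplicity 3.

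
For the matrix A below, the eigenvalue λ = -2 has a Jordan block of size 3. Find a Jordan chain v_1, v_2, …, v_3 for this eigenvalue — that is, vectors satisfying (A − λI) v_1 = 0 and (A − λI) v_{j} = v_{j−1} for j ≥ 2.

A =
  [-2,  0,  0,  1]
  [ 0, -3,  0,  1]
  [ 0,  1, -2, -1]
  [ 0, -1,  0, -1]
A Jordan chain for λ = -2 of length 3:
v_1 = (-1, 0, 0, 0)ᵀ
v_2 = (0, -1, 1, -1)ᵀ
v_3 = (0, 1, 0, 0)ᵀ

Let N = A − (-2)·I. We want v_3 with N^3 v_3 = 0 but N^2 v_3 ≠ 0; then v_{j-1} := N · v_j for j = 3, …, 2.

Pick v_3 = (0, 1, 0, 0)ᵀ.
Then v_2 = N · v_3 = (0, -1, 1, -1)ᵀ.
Then v_1 = N · v_2 = (-1, 0, 0, 0)ᵀ.

Sanity check: (A − (-2)·I) v_1 = (0, 0, 0, 0)ᵀ = 0. ✓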